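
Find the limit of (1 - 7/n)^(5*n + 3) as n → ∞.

e^(-35)

Let L be the limit and take ln: ln L = lim (5n + 3)·ln(1 - 7/n) = lim (5n + 3)·(-7/n + O(1/n²)) = -35.
Hence L = e^(-35).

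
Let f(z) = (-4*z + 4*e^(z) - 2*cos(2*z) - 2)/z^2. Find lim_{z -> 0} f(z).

6

Substitution gives 0/0 (the numerator vanishes to order 2).
Expand each term to order z^2: the coefficient of z^2 in 4·e^(z) is 2 and in -2·cos(2z) is 4.
Lower-order terms cancel with the polynomial part, so the numerator is (6)·z^2 + o(z^2), and the limit is (6)/(1) = 6.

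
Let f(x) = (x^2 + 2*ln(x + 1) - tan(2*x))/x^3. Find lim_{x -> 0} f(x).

Substitution gives 0/0 (the numerator vanishes to order 3).
Expand each term to order x^3: the coefficient of x^3 in 2·ln(1 + x) is 2/3 and in −tan(2x) is -8/3.
Lower-order terms cancel with the polynomial part, so the numerator is (-2)·x^3 + o(x^3), and the limit is (-2)/(1) = -2.

-2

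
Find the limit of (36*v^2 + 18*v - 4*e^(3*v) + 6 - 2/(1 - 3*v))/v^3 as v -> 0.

-72

Substitution gives 0/0; apply L'Hôpital's rule 3 times.
After differentiating numerator and denominator 3 times the quotient is (-108*e^(3*v) - 324/(3*v - 1)^4)/(6); at v = 0 this is -72.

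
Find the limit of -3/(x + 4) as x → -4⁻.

As x → -4⁻, (x + 4) → 0⁻, so (x + 4)^1 → 0⁻ and -3/(x + 4)^1 → ∞.

∞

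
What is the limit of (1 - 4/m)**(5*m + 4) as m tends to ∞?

Write it as [(1 - 4/m)^m]^(5) · (1 - 4/m)^(4). The bracketed term tends to e^(-4) and the second factor to 1, so the limit is e^(-20).

e^(-20)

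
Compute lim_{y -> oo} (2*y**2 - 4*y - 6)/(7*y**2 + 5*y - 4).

2/7

Numerator and denominator both have degree 2.
Dividing every term by y^2, all lower-order terms vanish and the limit is the ratio of leading coefficients, 2/(7) = 2/7.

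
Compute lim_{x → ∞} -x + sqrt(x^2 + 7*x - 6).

7/2

This has the form ∞ − ∞. Multiply and divide by the conjugate √(x^2 + 7*x - 6) + x.
That gives (7x - 6) / (√(x^2 + 7*x - 6) + x).
Divide numerator and denominator by x: the limit is 7/(2·1) = 7/2.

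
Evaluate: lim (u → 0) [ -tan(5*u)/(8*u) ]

-5/8

Substitution gives 0/0.
Since tan(θ)/θ → 1 as θ → 0, tan(5u)/(5u) → 1 and the limit is 5/(-8) = -5/8.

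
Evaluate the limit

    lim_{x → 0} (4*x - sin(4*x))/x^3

Direct substitution gives 0/0.
Apply L'Hôpital: lim (4 - 4*cos(4*x))/(3*x^2), still 0/0.
Apply L'Hôpital: lim (16*sin(4*x))/(6*x), still 0/0.
After 3 applications of L'Hôpital's rule the quotient is (64*cos(4*x))/(6); substituting x = 0 gives 32/3.

32/3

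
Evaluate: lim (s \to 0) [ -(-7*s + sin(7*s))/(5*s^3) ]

Direct substitution gives 0/0.
Apply L'Hôpital: lim (7*cos(7*s) - 7)/(-15*s^2), still 0/0.
Apply L'Hôpital: lim (-49*sin(7*s))/(-30*s), still 0/0.
After 3 applications of L'Hôpital's rule the quotient is (-343*cos(7*s))/(-30); substituting s = 0 gives 343/30.

343/30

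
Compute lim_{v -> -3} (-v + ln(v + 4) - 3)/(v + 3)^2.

-1/2

Direct substitution gives 0/0.
Apply L'Hôpital: lim (-1 + 1/(v + 4))/(2*v + 6), still 0/0.
After 2 applications of L'Hôpital's rule the quotient is (-1/(v + 4)^2)/(2); substituting v = -3 gives -1/2.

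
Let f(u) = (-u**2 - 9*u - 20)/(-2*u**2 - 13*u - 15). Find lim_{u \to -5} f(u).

At u = -5 both the top and bottom vanish — a removable singularity. Factoring out (u + 5) from each leaves (-u - 4)/(-2*u - 3), which at u = -5 equals 1/7.

1/7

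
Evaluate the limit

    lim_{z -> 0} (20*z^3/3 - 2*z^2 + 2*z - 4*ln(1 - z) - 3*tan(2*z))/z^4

1

Substitution gives 0/0 (the numerator vanishes to order 4).
Expand each term to order z^4: the coefficient of z^4 in -4·ln(1 - z) is 1 and in -3·tan(2z) is 0.
Lower-order terms cancel with the polynomial part, so the numerator is (1)·z^4 + o(z^4), and the limit is (1)/(1) = 1.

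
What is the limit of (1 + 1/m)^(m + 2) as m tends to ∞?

e

Let L be the limit and take ln: ln L = lim (m + 2)·ln(1 + 1/m) = lim (m + 2)·(1/m + O(1/m²)) = 1.
Hence L = e^(1).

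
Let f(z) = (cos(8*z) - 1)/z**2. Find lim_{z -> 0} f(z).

Direct substitution gives 0/0.
Apply L'Hôpital: lim (-8*sin(8*z))/(2*z), still 0/0.
After 2 applications of L'Hôpital's rule the quotient is (-64*cos(8*z))/(2); substituting z = 0 gives -32.

-32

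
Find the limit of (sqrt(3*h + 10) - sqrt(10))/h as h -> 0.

3*√(10)/20

Substitution gives 0/0. Multiply numerator and denominator by the conjugate √(10 + 3h) + √10.
The numerator becomes (10 + 3h) − 10 = 3h, so the expression simplifies to 3/(√(10 + 3h) + √10).
Letting h → 0 gives 3/(2√10) = 3*√(10)/20.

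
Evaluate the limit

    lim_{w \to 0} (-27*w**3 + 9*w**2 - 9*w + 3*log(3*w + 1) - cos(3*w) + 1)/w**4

-513/8

Substitution gives 0/0; apply L'Hôpital's rule 4 times.
After differentiating numerator and denominator 4 times the quotient is (-81*cos(3*w) - 1458/(3*w + 1)^4)/(24); at w = 0 this is -513/8.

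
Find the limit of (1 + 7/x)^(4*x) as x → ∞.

e^(28)

Write it as [(1 + 7/x)^x]^(4) · (1 + 7/x)^(0). The bracketed term tends to e^(7) and the second factor to 1, so the limit is e^(28).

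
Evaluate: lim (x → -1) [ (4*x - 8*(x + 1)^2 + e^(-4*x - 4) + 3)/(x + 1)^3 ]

Direct substitution gives 0/0.
Apply L'Hôpital: lim (-16*x - 4*e^(-4*x - 4) - 12)/(3*(x + 1)^2), still 0/0.
Apply L'Hôpital: lim (16*e^(-4*x - 4) - 16)/(6*x + 6), still 0/0.
After 3 applications of L'Hôpital's rule the quotient is (-64*e^(-4*x - 4))/(6); substituting x = -1 gives -32/3.

-32/3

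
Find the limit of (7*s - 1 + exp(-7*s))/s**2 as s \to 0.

Direct substitution gives 0/0.
Apply L'Hôpital: lim (7 - 7*e^(-7*s))/(2*s), still 0/0.
After 2 applications of L'Hôpital's rule the quotient is (49*e^(-7*s))/(2); substituting s = 0 gives 49/2.

49/2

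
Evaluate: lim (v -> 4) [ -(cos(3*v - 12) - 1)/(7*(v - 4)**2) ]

Direct substitution gives 0/0.
Apply L'Hôpital: lim (-3*sin(3*v - 12))/(56 - 14*v), still 0/0.
After 2 applications of L'Hôpital's rule the quotient is (-9*cos(3*v - 12))/(-14); substituting v = 4 gives 9/14.

9/14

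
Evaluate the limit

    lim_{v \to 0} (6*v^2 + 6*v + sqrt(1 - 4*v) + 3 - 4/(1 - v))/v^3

Substitution gives 0/0 (the numerator vanishes to order 3).
Expand each term to order v^3: the coefficient of v^3 in -4·1/(1 - v) is -4 and in √(1 - 4v) is -4.
Lower-order terms cancel with the polynomial part, so the numerator is (-8)·v^3 + o(v^3), and the limit is (-8)/(1) = -8.

-8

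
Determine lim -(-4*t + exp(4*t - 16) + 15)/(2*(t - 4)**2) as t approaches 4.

-4

Direct substitution gives 0/0.
Apply L'Hôpital: lim (4*e^(4*t - 16) - 4)/(16 - 4*t), still 0/0.
After 2 applications of L'Hôpital's rule the quotient is (16*e^(4*t - 16))/(-4); substituting t = 4 gives -4.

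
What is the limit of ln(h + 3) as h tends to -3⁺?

As h → -3⁺, h + 3 → 0⁺ and ln(h + 3) → −∞.
Multiplying by 1 gives -∞.

-∞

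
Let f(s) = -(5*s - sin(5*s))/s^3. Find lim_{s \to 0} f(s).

-125/6

Direct substitution gives 0/0.
Apply L'Hôpital: lim (5 - 5*cos(5*s))/(-3*s^2), still 0/0.
Apply L'Hôpital: lim (25*sin(5*s))/(-6*s), still 0/0.
After 3 applications of L'Hôpital's rule the quotient is (125*cos(5*s))/(-6); substituting s = 0 gives -125/6.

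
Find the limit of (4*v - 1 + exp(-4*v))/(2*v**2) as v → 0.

Direct substitution gives 0/0.
Apply L'Hôpital: lim (4 - 4*e^(-4*v))/(4*v), still 0/0.
After 2 applications of L'Hôpital's rule the quotient is (16*e^(-4*v))/(4); substituting v = 0 gives 4.

4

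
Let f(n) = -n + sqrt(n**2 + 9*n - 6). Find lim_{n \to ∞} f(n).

This has the form ∞ − ∞. Multiply and divide by the conjugate √(n^2 + 9*n - 6) + n.
That gives (9n - 6) / (√(n^2 + 9*n - 6) + n).
Divide numerator and denominator by n: the limit is 9/(2·1) = 9/2.

9/2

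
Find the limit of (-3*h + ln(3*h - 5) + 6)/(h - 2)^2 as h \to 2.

Direct substitution gives 0/0.
Apply L'Hôpital: lim (-3 + 3/(3*h - 5))/(2*h - 4), still 0/0.
After 2 applications of L'Hôpital's rule the quotient is (-9/(3*h - 5)^2)/(2); substituting h = 2 gives -9/2.

-9/2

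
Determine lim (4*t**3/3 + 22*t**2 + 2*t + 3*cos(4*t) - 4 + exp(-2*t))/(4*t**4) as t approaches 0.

Substitution gives 0/0; apply L'Hôpital's rule 4 times.
After differentiating numerator and denominator 4 times the quotient is (768*cos(4*t) + 16*e^(-2*t))/(96); at t = 0 this is 49/6.

49/6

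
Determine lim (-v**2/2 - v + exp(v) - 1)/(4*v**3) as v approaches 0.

Direct substitution gives 0/0.
Apply L'Hôpital: lim (-v + e^(v) - 1)/(12*v^2), still 0/0.
Apply L'Hôpital: lim (e^(v) - 1)/(24*v), still 0/0.
After 3 applications of L'Hôpital's rule the quotient is (e^(v))/(24); substituting v = 0 gives 1/24.

1/24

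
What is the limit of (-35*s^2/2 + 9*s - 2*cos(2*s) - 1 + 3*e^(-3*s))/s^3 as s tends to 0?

Substitution gives 0/0; apply L'Hôpital's rule 3 times.
After differentiating numerator and denominator 3 times the quotient is (-16*sin(2*s) - 81*e^(-3*s))/(6); at s = 0 this is -27/2.

-27/2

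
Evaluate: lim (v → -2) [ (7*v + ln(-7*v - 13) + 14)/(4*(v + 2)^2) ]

-49/8

Direct substitution gives 0/0.
Apply L'Hôpital: lim (7 - 7/(-7*v - 13))/(8*v + 16), still 0/0.
After 2 applications of L'Hôpital's rule the quotient is (-49/(-7*v - 13)^2)/(8); substituting v = -2 gives -49/8.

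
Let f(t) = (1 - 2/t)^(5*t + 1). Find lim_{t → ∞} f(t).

e^(-10)

Write it as [(1 - 2/t)^t]^(5) · (1 - 2/t)^(1). The bracketed term tends to e^(-2) and the second factor to 1, so the limit is e^(-10).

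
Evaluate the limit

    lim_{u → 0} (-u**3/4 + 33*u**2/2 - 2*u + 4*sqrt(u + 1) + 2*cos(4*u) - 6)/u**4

Substitution gives 0/0 (the numerator vanishes to order 4).
Expand each term to order u^4: the coefficient of u^4 in 2·cos(4u) is 64/3 and in 4·√(1 + u) is -5/32.
Lower-order terms cancel with the polynomial part, so the numerator is (2033/96)·u^4 + o(u^4), and the limit is (2033/96)/(1) = 2033/96.

2033/96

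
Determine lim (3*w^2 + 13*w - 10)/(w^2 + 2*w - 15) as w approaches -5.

Direct substitution gives 0/0, so factor. Both numerator and denominator have (w + 5) as a factor.
After cancelling, the expression reduces to (3*w - 2)/(w - 3).
Substituting w = -5 gives 17/8.

17/8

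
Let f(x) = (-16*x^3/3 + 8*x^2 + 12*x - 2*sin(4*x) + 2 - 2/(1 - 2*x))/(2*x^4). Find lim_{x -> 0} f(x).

-16

Substitution gives 0/0; apply L'Hôpital's rule 4 times.
After differentiating numerator and denominator 4 times the quotient is (-512*sin(4*x) + 768/(2*x - 1)^5)/(48); at x = 0 this is -16.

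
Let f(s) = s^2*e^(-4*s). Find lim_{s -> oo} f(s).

0

Write as s^2/e^{4s}, an ∞/∞ form.
Exponential growth dominates any polynomial, so repeated L'Hôpital (or the standard result) gives 0.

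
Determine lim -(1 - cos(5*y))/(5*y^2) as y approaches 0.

-5/2

Substitution gives 0/0.
Use (1 − cos u)/u² → 1/2 with u = 5y: the limit is 5²/(2·(-5)) = -5/2.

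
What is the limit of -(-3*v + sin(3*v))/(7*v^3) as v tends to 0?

Direct substitution gives 0/0.
Apply L'Hôpital: lim (3*cos(3*v) - 3)/(-21*v^2), still 0/0.
Apply L'Hôpital: lim (-9*sin(3*v))/(-42*v), still 0/0.
After 3 applications of L'Hôpital's rule the quotient is (-27*cos(3*v))/(-42); substituting v = 0 gives 9/14.

9/14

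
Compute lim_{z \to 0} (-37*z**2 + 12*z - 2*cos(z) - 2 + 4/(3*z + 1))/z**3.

-108

Substitution gives 0/0 (the numerator vanishes to order 3).
Expand each term to order z^3: the coefficient of z^3 in -2·cos(z) is 0 and in 4·1/(1 + 3z) is -108.
Lower-order terms cancel with the polynomial part, so the numerator is (-108)·z^3 + o(z^3), and the limit is (-108)/(1) = -108.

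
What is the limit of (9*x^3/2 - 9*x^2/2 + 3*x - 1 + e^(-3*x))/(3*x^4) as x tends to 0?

9/8

Direct substitution gives 0/0.
Apply L'Hôpital: lim (27*x^2/2 - 9*x + 3 - 3*e^(-3*x))/(12*x^3), still 0/0.
Apply L'Hôpital: lim (27*x - 9 + 9*e^(-3*x))/(36*x^2), still 0/0.
Apply L'Hôpital: lim (27 - 27*e^(-3*x))/(72*x), still 0/0.
After 4 applications of L'Hôpital's rule the quotient is (81*e^(-3*x))/(72); substituting x = 0 gives 9/8.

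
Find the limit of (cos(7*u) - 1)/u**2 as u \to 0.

-49/2

Direct substitution gives 0/0.
Apply L'Hôpital: lim (-7*sin(7*u))/(2*u), still 0/0.
After 2 applications of L'Hôpital's rule the quotient is (-49*cos(7*u))/(2); substituting u = 0 gives -49/2.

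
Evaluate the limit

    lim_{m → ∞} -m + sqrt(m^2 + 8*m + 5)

4

An ∞ − ∞ form. Rationalising with the conjugate, the difference becomes (8m + 5) / (√(m^2 + 8*m + 5) + m).
For large m the denominator behaves like 2·m, so the quotient tends to 8/2 = 4.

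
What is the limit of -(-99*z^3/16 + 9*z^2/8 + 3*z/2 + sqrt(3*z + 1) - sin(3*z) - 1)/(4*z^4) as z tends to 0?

Substitution gives 0/0 (the numerator vanishes to order 4).
Expand each term to order z^4: the coefficient of z^4 in √(1 + 3z) is -405/128 and in −sin(3z) is 0.
Lower-order terms cancel with the polynomial part, so the numerator is (-405/128)·z^4 + o(z^4), and the limit is (-405/128)/(-4) = 405/512.

405/512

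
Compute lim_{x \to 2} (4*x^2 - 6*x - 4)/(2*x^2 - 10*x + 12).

-5

Direct substitution gives 0/0, so factor. Both numerator and denominator have (x - 2) as a factor.
After cancelling, the expression reduces to (4*x + 2)/(2*x - 6).
Substituting x = 2 gives -5.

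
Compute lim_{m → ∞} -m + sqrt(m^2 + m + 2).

1/2

This has the form ∞ − ∞. Multiply and divide by the conjugate √(m^2 + m + 2) + m.
That gives (m + 2) / (√(m^2 + m + 2) + m).
Divide numerator and denominator by m: the limit is 1/(2·1) = 1/2.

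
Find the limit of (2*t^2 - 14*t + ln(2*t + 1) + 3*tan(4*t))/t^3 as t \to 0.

200/3

Substitution gives 0/0 (the numerator vanishes to order 3).
Expand each term to order t^3: the coefficient of t^3 in 3·tan(4t) is 64 and in ln(1 + 2t) is 8/3.
Lower-order terms cancel with the polynomial part, so the numerator is (200/3)·t^3 + o(t^3), and the limit is (200/3)/(1) = 200/3.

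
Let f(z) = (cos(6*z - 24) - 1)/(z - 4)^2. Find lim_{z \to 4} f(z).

-18

Direct substitution gives 0/0.
Apply L'Hôpital: lim (-6*sin(6*z - 24))/(2*z - 8), still 0/0.
After 2 applications of L'Hôpital's rule the quotient is (-36*cos(6*z - 24))/(2); substituting z = 4 gives -18.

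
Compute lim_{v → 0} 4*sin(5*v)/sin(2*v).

Substitution gives 0/0.
Divide numerator and denominator by v: sin(5v)/v → 5 and sin(2v)/v → 2, so the limit is 4·5/2 = 10.

10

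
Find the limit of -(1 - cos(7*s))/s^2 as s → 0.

-49/2

Substitution gives 0/0.
Use (1 − cos u)/u² → 1/2 with u = 7s: the limit is 7²/(2·(-1)) = -49/2.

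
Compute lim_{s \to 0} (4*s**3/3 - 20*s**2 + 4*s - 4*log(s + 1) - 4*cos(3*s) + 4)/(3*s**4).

-25/6

Substitution gives 0/0 (the numerator vanishes to order 4).
Expand each term to order s^4: the coefficient of s^4 in -4·ln(1 + s) is 1 and in -4·cos(3s) is -27/2.
Lower-order terms cancel with the polynomial part, so the numerator is (-25/2)·s^4 + o(s^4), and the limit is (-25/2)/(3) = -25/6.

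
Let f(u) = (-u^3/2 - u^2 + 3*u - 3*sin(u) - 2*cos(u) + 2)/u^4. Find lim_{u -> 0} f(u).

-1/12

Substitution gives 0/0 (the numerator vanishes to order 4).
Expand each term to order u^4: the coefficient of u^4 in -2·cos(u) is -1/12 and in -3·sin(u) is 0.
Lower-order terms cancel with the polynomial part, so the numerator is (-1/12)·u^4 + o(u^4), and the limit is (-1/12)/(1) = -1/12.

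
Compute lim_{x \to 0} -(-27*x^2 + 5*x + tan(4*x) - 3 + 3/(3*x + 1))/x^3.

179/3

Substitution gives 0/0 (the numerator vanishes to order 3).
Expand each term to order x^3: the coefficient of x^3 in tan(4x) is 64/3 and in 3·1/(1 + 3x) is -81.
Lower-order terms cancel with the polynomial part, so the numerator is (-179/3)·x^3 + o(x^3), and the limit is (-179/3)/(-1) = 179/3.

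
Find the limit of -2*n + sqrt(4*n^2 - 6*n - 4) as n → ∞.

An ∞ − ∞ form. Rationalising with the conjugate, the difference becomes (-6n - 4) / (√(4*n^2 - 6*n - 4) + 2n).
For large n the denominator behaves like 2·2n, so the quotient tends to -6/4 = -3/2.

-3/2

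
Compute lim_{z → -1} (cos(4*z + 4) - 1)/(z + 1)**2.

Direct substitution gives 0/0.
Apply L'Hôpital: lim (-4*sin(4*z + 4))/(2*z + 2), still 0/0.
After 2 applications of L'Hôpital's rule the quotient is (-16*cos(4*z + 4))/(2); substituting z = -1 gives -8.

-8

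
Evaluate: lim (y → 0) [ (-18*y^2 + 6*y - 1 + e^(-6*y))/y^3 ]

Direct substitution gives 0/0.
Apply L'Hôpital: lim (-36*y + 6 - 6*e^(-6*y))/(3*y^2), still 0/0.
Apply L'Hôpital: lim (-36 + 36*e^(-6*y))/(6*y), still 0/0.
After 3 applications of L'Hôpital's rule the quotient is (-216*e^(-6*y))/(6); substituting y = 0 gives -36.

-36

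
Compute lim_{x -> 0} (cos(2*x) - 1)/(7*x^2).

Direct substitution gives 0/0.
Apply L'Hôpital: lim (-2*sin(2*x))/(14*x), still 0/0.
After 2 applications of L'Hôpital's rule the quotient is (-4*cos(2*x))/(14); substituting x = 0 gives -2/7.

-2/7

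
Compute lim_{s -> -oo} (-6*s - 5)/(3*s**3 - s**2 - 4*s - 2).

0

The denominator has degree 3 and the numerator degree 1. Dividing numerator and denominator by s^3 sends every term to 0 except the leading denominator term, so the limit is 0.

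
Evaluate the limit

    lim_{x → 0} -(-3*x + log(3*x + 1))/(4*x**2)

9/8

Direct substitution gives 0/0.
Apply L'Hôpital: lim (-3 + 3/(3*x + 1))/(-8*x), still 0/0.
After 2 applications of L'Hôpital's rule the quotient is (-9/(3*x + 1)^2)/(-8); substituting x = 0 gives 9/8.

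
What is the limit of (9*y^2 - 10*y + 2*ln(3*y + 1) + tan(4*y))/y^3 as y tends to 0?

118/3

Substitution gives 0/0; apply L'Hôpital's rule 3 times.
After differentiating numerator and denominator 3 times the quotient is (384*tan(4*y)^2/cos(4*y)^2 + 128/cos(4*y)^2 + 108/(3*y + 1)^3)/(6); at y = 0 this is 118/3.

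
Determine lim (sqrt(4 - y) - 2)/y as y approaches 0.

-1/4

Substitution gives 0/0. Multiply numerator and denominator by the conjugate √(4 - y) + √4.
The numerator becomes (4 - y) − 4 = -y, so the expression simplifies to -1/(√(4 - y) + √4).
Letting y → 0 gives -1/(2√4) = -1/4.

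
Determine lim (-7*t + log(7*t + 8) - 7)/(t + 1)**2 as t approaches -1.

Direct substitution gives 0/0.
Apply L'Hôpital: lim (-7 + 7/(7*t + 8))/(2*t + 2), still 0/0.
After 2 applications of L'Hôpital's rule the quotient is (-49/(7*t + 8)^2)/(2); substituting t = -1 gives -49/2.

-49/2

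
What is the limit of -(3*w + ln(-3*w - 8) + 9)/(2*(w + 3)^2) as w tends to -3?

9/4

Direct substitution gives 0/0.
Apply L'Hôpital: lim (3 - 3/(-3*w - 8))/(-4*w - 12), still 0/0.
After 2 applications of L'Hôpital's rule the quotient is (-9/(-3*w - 8)^2)/(-4); substituting w = -3 gives 9/4.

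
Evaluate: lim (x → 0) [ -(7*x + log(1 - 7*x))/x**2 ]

49/2

Direct substitution gives 0/0.
Apply L'Hôpital: lim (7 - 7/(1 - 7*x))/(-2*x), still 0/0.
After 2 applications of L'Hôpital's rule the quotient is (-49/(1 - 7*x)^2)/(-2); substituting x = 0 gives 49/2.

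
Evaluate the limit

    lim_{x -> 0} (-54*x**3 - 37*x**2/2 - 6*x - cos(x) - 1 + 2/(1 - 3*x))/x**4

Substitution gives 0/0; apply L'Hôpital's rule 4 times.
After differentiating numerator and denominator 4 times the quotient is (-cos(x) - 3888/(3*x - 1)^5)/(24); at x = 0 this is 3887/24.

3887/24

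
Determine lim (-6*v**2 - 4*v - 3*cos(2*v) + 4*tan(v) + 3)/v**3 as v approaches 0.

Substitution gives 0/0; apply L'Hôpital's rule 3 times.
After differentiating numerator and denominator 3 times the quotient is (-24*sin(2*v) + 24*tan(v)^4 + 32*tan(v)^2 + 8)/(6); at v = 0 this is 4/3.

4/3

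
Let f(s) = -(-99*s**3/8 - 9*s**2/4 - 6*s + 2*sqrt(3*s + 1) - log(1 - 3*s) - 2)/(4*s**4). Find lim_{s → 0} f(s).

-891/256

Substitution gives 0/0; apply L'Hôpital's rule 4 times.
After differentiating numerator and denominator 4 times the quotient is (-1215/(8*(3*s + 1)^(7/2)) + 486/(3*s - 1)^4)/(-96); at s = 0 this is -891/256.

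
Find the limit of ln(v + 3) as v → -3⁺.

As v → -3⁺, v + 3 → 0⁺ and ln(v + 3) → −∞.
Multiplying by 1 gives -∞.

-∞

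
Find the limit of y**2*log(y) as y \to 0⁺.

0

This is a 0·(−∞) form. Rewrite as 1·ln(y) / y^(−2) and apply L'Hôpital:
the derivative quotient is 1·(1/y) / (−2·y^(−3)) = (-1/2)·y^2 → 0.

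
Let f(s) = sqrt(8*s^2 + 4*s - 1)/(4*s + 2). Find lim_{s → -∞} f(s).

For large |s|, √(8*s^2 + 4*s - 1) ≈ √8·|s| and the denominator ≈ 4s.
Since s → −∞, |s| = −s, giving −√8/(4) = -√(2)/2.

-√(2)/2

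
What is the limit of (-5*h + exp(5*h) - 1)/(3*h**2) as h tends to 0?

25/6

Direct substitution gives 0/0.
Apply L'Hôpital: lim (5*e^(5*h) - 5)/(6*h), still 0/0.
After 2 applications of L'Hôpital's rule the quotient is (25*e^(5*h))/(6); substituting h = 0 gives 25/6.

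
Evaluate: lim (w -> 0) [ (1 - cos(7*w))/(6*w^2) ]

49/12

Substitution gives 0/0.
Use (1 − cos u)/u² → 1/2 with u = 7w: the limit is 7²/(2·6) = 49/12.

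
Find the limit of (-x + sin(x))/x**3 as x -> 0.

Direct substitution gives 0/0.
Apply L'Hôpital: lim (cos(x) - 1)/(3*x^2), still 0/0.
Apply L'Hôpital: lim (-sin(x))/(6*x), still 0/0.
After 3 applications of L'Hôpital's rule the quotient is (-cos(x))/(6); substituting x = 0 gives -1/6.

-1/6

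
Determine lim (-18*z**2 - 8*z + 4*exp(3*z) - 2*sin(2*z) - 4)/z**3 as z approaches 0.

Substitution gives 0/0 (the numerator vanishes to order 3).
Expand each term to order z^3: the coefficient of z^3 in 4·e^(3z) is 18 and in -2·sin(2z) is 8/3.
Lower-order terms cancel with the polynomial part, so the numerator is (62/3)·z^3 + o(z^3), and the limit is (62/3)/(1) = 62/3.

62/3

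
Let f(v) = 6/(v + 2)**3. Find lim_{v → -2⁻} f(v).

As v → -2⁻, (v + 2) → 0⁻, so (v + 2)^3 → 0⁻ and 6/(v + 2)^3 → -∞.

-∞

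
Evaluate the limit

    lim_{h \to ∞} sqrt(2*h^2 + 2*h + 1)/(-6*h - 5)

-√(2)/6

For large |h|, √(2*h^2 + 2*h + 1) ≈ √2·|h| and the denominator ≈ -6h.
Since h → +∞, |h| = h, giving √2/(-6) = -√(2)/6.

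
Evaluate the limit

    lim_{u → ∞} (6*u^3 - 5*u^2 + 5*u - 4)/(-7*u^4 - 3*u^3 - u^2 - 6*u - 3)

0

The denominator has degree 4 and the numerator degree 3. Dividing numerator and denominator by u^4 sends every term to 0 except the leading denominator term, so the limit is 0.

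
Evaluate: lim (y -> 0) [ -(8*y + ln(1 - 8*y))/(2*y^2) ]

Direct substitution gives 0/0.
Apply L'Hôpital: lim (8 - 8/(1 - 8*y))/(-4*y), still 0/0.
After 2 applications of L'Hôpital's rule the quotient is (-64/(1 - 8*y)^2)/(-4); substituting y = 0 gives 16.

16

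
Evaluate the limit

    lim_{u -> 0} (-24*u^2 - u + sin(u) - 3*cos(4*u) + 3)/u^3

-1/6

Substitution gives 0/0; apply L'Hôpital's rule 3 times.
After differentiating numerator and denominator 3 times the quotient is (-192*sin(4*u) - cos(u))/(6); at u = 0 this is -1/6.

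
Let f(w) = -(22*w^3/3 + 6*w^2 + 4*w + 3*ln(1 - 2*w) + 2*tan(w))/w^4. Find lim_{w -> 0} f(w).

Substitution gives 0/0; apply L'Hôpital's rule 4 times.
After differentiating numerator and denominator 4 times the quotient is (48*tan(w)^3/cos(w)^2 + 32*tan(w)/cos(w)^2 - 288/(2*w - 1)^4)/(-24); at w = 0 this is 12.

12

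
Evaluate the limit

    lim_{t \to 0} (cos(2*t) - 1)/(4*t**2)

-1/2

Direct substitution gives 0/0.
Apply L'Hôpital: lim (-2*sin(2*t))/(8*t), still 0/0.
After 2 applications of L'Hôpital's rule the quotient is (-4*cos(2*t))/(8); substituting t = 0 gives -1/2.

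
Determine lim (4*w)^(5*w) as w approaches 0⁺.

1

Base → 0⁺ and exponent → 0⁺: a 0^0 form.
Take logs: 5w·ln(4w). This is 0·(−∞); rewriting as ln(4w)/(1/(5w)) and applying L'Hôpital gives 0.
Hence the limit is e^0 = 1.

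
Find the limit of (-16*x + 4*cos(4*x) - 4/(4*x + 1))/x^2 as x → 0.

Substitution gives 0/0 (the numerator vanishes to order 2).
Expand each term to order x^2: the coefficient of x^2 in -4·1/(1 + 4x) is -64 and in 4·cos(4x) is -32.
Lower-order terms cancel with the polynomial part, so the numerator is (-96)·x^2 + o(x^2), and the limit is (-96)/(1) = -96.

-96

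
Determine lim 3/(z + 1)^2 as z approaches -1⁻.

∞

As z → -1⁻, (z + 1) → 0⁻, so (z + 1)^2 → 0⁺ and 3/(z + 1)^2 → ∞.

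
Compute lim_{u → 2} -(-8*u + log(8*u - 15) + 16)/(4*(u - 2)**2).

Direct substitution gives 0/0.
Apply L'Hôpital: lim (-8 + 8/(8*u - 15))/(16 - 8*u), still 0/0.
After 2 applications of L'Hôpital's rule the quotient is (-64/(8*u - 15)^2)/(-8); substituting u = 2 gives 8.

8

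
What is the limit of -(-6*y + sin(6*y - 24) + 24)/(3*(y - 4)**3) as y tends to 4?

Direct substitution gives 0/0.
Apply L'Hôpital: lim (6*cos(6*y - 24) - 6)/(-9*(y - 4)^2), still 0/0.
Apply L'Hôpital: lim (-36*sin(6*y - 24))/(72 - 18*y), still 0/0.
After 3 applications of L'Hôpital's rule the quotient is (-216*cos(6*y - 24))/(-18); substituting y = 4 gives 12.

12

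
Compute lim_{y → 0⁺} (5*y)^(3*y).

Base → 0⁺ and exponent → 0⁺: a 0^0 form.
Take logs: 3y·ln(5y). This is 0·(−∞); rewriting as ln(5y)/(1/(3y)) and applying L'Hôpital gives 0.
Hence the limit is e^0 = 1.

1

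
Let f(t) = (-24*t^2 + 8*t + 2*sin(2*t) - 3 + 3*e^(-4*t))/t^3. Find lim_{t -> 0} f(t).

-104/3

Substitution gives 0/0; apply L'Hôpital's rule 3 times.
After differentiating numerator and denominator 3 times the quotient is (-16*cos(2*t) - 192*e^(-4*t))/(6); at t = 0 this is -104/3.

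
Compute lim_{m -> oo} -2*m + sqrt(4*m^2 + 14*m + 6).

7/2

This has the form ∞ − ∞. Multiply and divide by the conjugate √(4*m^2 + 14*m + 6) + 2m.
That gives (14m + 6) / (√(4*m^2 + 14*m + 6) + 2m).
Divide numerator and denominator by m: the limit is 14/(2·2) = 7/2.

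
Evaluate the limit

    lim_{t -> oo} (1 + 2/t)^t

e^(2)

Let L be the limit and take ln: ln L = lim (t)·ln(1 + 2/t) = lim (t)·(2/t + O(1/t²)) = 2.
Hence L = e^(2).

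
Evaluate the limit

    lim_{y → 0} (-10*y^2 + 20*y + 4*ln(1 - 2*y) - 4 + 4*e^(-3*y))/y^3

-86/3

Substitution gives 0/0; apply L'Hôpital's rule 3 times.
After differentiating numerator and denominator 3 times the quotient is (-108*e^(-3*y) + 64/(2*y - 1)^3)/(6); at y = 0 this is -86/3.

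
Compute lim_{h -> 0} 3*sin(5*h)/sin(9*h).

Substitution gives 0/0.
Divide numerator and denominator by h: sin(5h)/h → 5 and sin(9h)/h → 9, so the limit is 3·5/9 = 5/3.

5/3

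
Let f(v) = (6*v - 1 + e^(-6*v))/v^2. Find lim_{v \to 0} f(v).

Direct substitution gives 0/0.
Apply L'Hôpital: lim (6 - 6*e^(-6*v))/(2*v), still 0/0.
After 2 applications of L'Hôpital's rule the quotient is (36*e^(-6*v))/(2); substituting v = 0 gives 18.

18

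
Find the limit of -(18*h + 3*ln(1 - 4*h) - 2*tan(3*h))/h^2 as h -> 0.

Substitution gives 0/0; apply L'Hôpital's rule 2 times.
After differentiating numerator and denominator 2 times the quotient is (-36*tan(3*h)/cos(3*h)^2 - 48/(4*h - 1)^2)/(-2); at h = 0 this is 24.

24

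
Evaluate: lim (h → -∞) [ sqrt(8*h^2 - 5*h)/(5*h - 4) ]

-2*√(2)/5

For large |h|, √(8*h^2 - 5*h) ≈ √8·|h| and the denominator ≈ 5h.
Since h → −∞, |h| = −h, giving −√8/(5) = -2*√(2)/5.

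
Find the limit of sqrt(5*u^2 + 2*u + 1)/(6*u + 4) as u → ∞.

For large |u|, √(5*u^2 + 2*u + 1) ≈ √5·|u| and the denominator ≈ 6u.
Since u → +∞, |u| = u, giving √5/(6) = √(5)/6.

√(5)/6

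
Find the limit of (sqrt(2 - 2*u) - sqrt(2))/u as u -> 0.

-√(2)/2

A 0/0 form; rationalise with √(2 - 2u) + √2. This collapses the numerator to -2u, leaving -2/(√(2 - 2u) + √2) → -2/(2√2) = -√(2)/2.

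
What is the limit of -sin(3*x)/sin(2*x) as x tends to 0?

Substitution gives 0/0.
Divide numerator and denominator by x: sin(3x)/x → 3 and sin(2x)/x → 2, so the limit is -1·3/2 = -3/2.

-3/2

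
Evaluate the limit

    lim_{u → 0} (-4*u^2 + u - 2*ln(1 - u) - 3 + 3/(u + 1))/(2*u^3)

-7/6

Substitution gives 0/0; apply L'Hôpital's rule 3 times.
After differentiating numerator and denominator 3 times the quotient is (-18/(u + 1)^4 - 4/(u - 1)^3)/(12); at u = 0 this is -7/6.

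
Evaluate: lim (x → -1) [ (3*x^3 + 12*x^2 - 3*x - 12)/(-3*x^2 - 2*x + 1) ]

Since x = -1 makes numerator and denominator zero, (x + 1) divides both.
Cancelling it gives (3*x^2 + 9*x - 12)/(1 - 3*x); now plug in x = -1 to get -9/2.

-9/2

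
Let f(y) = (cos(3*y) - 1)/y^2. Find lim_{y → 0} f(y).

-9/2

Direct substitution gives 0/0.
Apply L'Hôpital: lim (-3*sin(3*y))/(2*y), still 0/0.
After 2 applications of L'Hôpital's rule the quotient is (-9*cos(3*y))/(2); substituting y = 0 gives -9/2.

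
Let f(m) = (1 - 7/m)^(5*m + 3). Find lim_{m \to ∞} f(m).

e^(-35)

The base → 1 and the exponent → ∞: a 1^∞ form.
Take logarithms: (5m + 3)·ln(1 - 7/m). Since ln(1+u) ~ u for small u, this behaves like (5m)·(-7/m) → -35.
So the limit is e^(-35).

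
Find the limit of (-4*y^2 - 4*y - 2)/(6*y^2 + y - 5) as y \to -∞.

Numerator and denominator both have degree 2.
Dividing every term by y^2, all lower-order terms vanish and the limit is the ratio of leading coefficients, -4/(6) = -2/3.

-2/3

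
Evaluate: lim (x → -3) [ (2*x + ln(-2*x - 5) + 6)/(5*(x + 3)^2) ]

Direct substitution gives 0/0.
Apply L'Hôpital: lim (2 - 2/(-2*x - 5))/(10*x + 30), still 0/0.
After 2 applications of L'Hôpital's rule the quotient is (-4/(-2*x - 5)^2)/(10); substituting x = -3 gives -2/5.

-2/5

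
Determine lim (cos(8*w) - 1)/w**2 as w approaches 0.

-32

Direct substitution gives 0/0.
Apply L'Hôpital: lim (-8*sin(8*w))/(2*w), still 0/0.
After 2 applications of L'Hôpital's rule the quotient is (-64*cos(8*w))/(2); substituting w = 0 gives -32.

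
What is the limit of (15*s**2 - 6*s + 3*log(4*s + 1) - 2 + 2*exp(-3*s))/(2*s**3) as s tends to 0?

55/2

Substitution gives 0/0 (the numerator vanishes to order 3).
Expand each term to order s^3: the coefficient of s^3 in 3·ln(1 + 4s) is 64 and in 2·e^(-3s) is -9.
Lower-order terms cancel with the polynomial part, so the numerator is (55)·s^3 + o(s^3), and the limit is (55)/(2) = 55/2.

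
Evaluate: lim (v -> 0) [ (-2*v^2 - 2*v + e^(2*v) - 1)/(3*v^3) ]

4/9

Direct substitution gives 0/0.
Apply L'Hôpital: lim (-4*v + 2*e^(2*v) - 2)/(9*v^2), still 0/0.
Apply L'Hôpital: lim (4*e^(2*v) - 4)/(18*v), still 0/0.
After 3 applications of L'Hôpital's rule the quotient is (8*e^(2*v))/(18); substituting v = 0 gives 4/9.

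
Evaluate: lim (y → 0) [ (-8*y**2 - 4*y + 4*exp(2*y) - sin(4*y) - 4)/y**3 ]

Substitution gives 0/0; apply L'Hôpital's rule 3 times.
After differentiating numerator and denominator 3 times the quotient is (32*e^(2*y) + 64*cos(4*y))/(6); at y = 0 this is 16.

16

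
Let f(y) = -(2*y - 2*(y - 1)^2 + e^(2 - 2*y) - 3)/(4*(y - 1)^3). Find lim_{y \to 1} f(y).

1/3

Direct substitution gives 0/0.
Apply L'Hôpital: lim (-4*y - 2*e^(2 - 2*y) + 6)/(-12*(y - 1)^2), still 0/0.
Apply L'Hôpital: lim (4*e^(2 - 2*y) - 4)/(24 - 24*y), still 0/0.
After 3 applications of L'Hôpital's rule the quotient is (-8*e^(2 - 2*y))/(-24); substituting y = 1 gives 1/3.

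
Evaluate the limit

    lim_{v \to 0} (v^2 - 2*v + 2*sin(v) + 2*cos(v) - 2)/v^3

-1/3

Substitution gives 0/0; apply L'Hôpital's rule 3 times.
After differentiating numerator and denominator 3 times the quotient is (-2*sqrt(2)*cos(v + pi/4))/(6); at v = 0 this is -1/3.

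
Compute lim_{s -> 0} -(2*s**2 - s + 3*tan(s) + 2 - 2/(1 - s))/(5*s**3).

Substitution gives 0/0 (the numerator vanishes to order 3).
Expand each term to order s^3: the coefficient of s^3 in -2·1/(1 - s) is -2 and in 3·tan(s) is 1.
Lower-order terms cancel with the polynomial part, so the numerator is (-1)·s^3 + o(s^3), and the limit is (-1)/(-5) = 1/5.

1/5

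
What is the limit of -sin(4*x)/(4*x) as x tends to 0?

Substitution gives 0/0.
Write it as (4/(-4))·sin(4x)/(4x); since sin(u)/u → 1, the limit is -1.

-1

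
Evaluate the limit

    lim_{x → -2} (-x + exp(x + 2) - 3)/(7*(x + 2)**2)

Direct substitution gives 0/0.
Apply L'Hôpital: lim (e^(x + 2) - 1)/(14*x + 28), still 0/0.
After 2 applications of L'Hôpital's rule the quotient is (e^(x + 2))/(14); substituting x = -2 gives 1/14.

1/14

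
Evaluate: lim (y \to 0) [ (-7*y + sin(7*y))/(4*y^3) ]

-343/24

Direct substitution gives 0/0.
Apply L'Hôpital: lim (7*cos(7*y) - 7)/(12*y^2), still 0/0.
Apply L'Hôpital: lim (-49*sin(7*y))/(24*y), still 0/0.
After 3 applications of L'Hôpital's rule the quotient is (-343*cos(7*y))/(24); substituting y = 0 gives -343/24.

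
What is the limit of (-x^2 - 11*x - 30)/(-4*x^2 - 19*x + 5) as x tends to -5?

At x = -5 both the top and bottom vanish — a removable singularity. Factoring out (x + 5) from each leaves (-x - 6)/(1 - 4*x), which at x = -5 equals -1/21.

-1/21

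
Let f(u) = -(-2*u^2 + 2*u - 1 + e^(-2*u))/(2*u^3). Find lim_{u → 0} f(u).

2/3

Direct substitution gives 0/0.
Apply L'Hôpital: lim (-4*u + 2 - 2*e^(-2*u))/(-6*u^2), still 0/0.
Apply L'Hôpital: lim (-4 + 4*e^(-2*u))/(-12*u), still 0/0.
After 3 applications of L'Hôpital's rule the quotient is (-8*e^(-2*u))/(-12); substituting u = 0 gives 2/3.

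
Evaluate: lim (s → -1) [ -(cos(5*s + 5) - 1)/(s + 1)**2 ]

Direct substitution gives 0/0.
Apply L'Hôpital: lim (-5*sin(5*s + 5))/(-2*s - 2), still 0/0.
After 2 applications of L'Hôpital's rule the quotient is (-25*cos(5*s + 5))/(-2); substituting s = -1 gives 25/2.

25/2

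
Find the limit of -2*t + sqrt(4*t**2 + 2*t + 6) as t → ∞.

1/2

This has the form ∞ − ∞. Multiply and divide by the conjugate √(4*t^2 + 2*t + 6) + 2t.
That gives (2t + 6) / (√(4*t^2 + 2*t + 6) + 2t).
Divide numerator and denominator by t: the limit is 2/(2·2) = 1/2.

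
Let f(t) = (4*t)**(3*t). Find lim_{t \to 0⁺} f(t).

Base → 0⁺ and exponent → 0⁺: a 0^0 form.
Take logs: 3t·ln(4t). This is 0·(−∞); rewriting as ln(4t)/(1/(3t)) and applying L'Hôpital gives 0.
Hence the limit is e^0 = 1.

1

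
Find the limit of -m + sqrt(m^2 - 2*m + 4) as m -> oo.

An ∞ − ∞ form. Rationalising with the conjugate, the difference becomes (-2m + 4) / (√(m^2 - 2*m + 4) + m).
For large m the denominator behaves like 2·m, so the quotient tends to -2/2 = -1.

-1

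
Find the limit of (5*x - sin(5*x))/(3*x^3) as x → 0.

125/18

Direct substitution gives 0/0.
Apply L'Hôpital: lim (5 - 5*cos(5*x))/(9*x^2), still 0/0.
Apply L'Hôpital: lim (25*sin(5*x))/(18*x), still 0/0.
After 3 applications of L'Hôpital's rule the quotient is (125*cos(5*x))/(18); substituting x = 0 gives 125/18.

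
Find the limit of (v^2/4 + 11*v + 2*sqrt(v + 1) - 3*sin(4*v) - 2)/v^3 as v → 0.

257/8

Substitution gives 0/0 (the numerator vanishes to order 3).
Expand each term to order v^3: the coefficient of v^3 in -3·sin(4v) is 32 and in 2·√(1 + v) is 1/8.
Lower-order terms cancel with the polynomial part, so the numerator is (257/8)·v^3 + o(v^3), and the limit is (257/8)/(1) = 257/8.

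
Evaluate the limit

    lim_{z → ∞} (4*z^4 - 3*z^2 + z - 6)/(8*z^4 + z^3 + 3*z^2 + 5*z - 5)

1/2

Numerator and denominator both have degree 4.
Dividing every term by z^4, all lower-order terms vanish and the limit is the ratio of leading coefficients, 4/(8) = 1/2.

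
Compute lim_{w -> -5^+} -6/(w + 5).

-∞

As w → -5⁺, (w + 5) → 0⁺, so (w + 5)^1 → 0⁺ and -6/(w + 5)^1 → -∞.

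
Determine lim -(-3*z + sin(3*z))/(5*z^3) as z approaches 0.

9/10

Direct substitution gives 0/0.
Apply L'Hôpital: lim (3*cos(3*z) - 3)/(-15*z^2), still 0/0.
Apply L'Hôpital: lim (-9*sin(3*z))/(-30*z), still 0/0.
After 3 applications of L'Hôpital's rule the quotient is (-27*cos(3*z))/(-30); substituting z = 0 gives 9/10.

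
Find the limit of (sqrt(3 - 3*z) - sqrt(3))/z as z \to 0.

Substitution gives 0/0. Multiply numerator and denominator by the conjugate √(3 - 3z) + √3.
The numerator becomes (3 - 3z) − 3 = -3z, so the expression simplifies to -3/(√(3 - 3z) + √3).
Letting z → 0 gives -3/(2√3) = -√(3)/2.

-√(3)/2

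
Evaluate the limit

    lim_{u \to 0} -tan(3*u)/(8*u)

-3/8

Substitution gives 0/0.
Since tan(θ)/θ → 1 as θ → 0, tan(3u)/(3u) → 1 and the limit is 3/(-8) = -3/8.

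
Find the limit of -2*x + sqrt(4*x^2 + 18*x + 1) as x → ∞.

9/2

An ∞ − ∞ form. Rationalising with the conjugate, the difference becomes (18x + 1) / (√(4*x^2 + 18*x + 1) + 2x).
For large x the denominator behaves like 2·2x, so the quotient tends to 18/4 = 9/2.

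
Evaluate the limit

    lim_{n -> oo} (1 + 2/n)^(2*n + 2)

Write it as [(1 + 2/n)^n]^(2) · (1 + 2/n)^(2). The bracketed term tends to e^(2) and the second factor to 1, so the limit is e^(4).

e^(4)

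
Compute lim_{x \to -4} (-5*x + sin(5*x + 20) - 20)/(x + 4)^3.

Direct substitution gives 0/0.
Apply L'Hôpital: lim (5*cos(5*x + 20) - 5)/(3*(x + 4)^2), still 0/0.
Apply L'Hôpital: lim (-25*sin(5*x + 20))/(6*x + 24), still 0/0.
After 3 applications of L'Hôpital's rule the quotient is (-125*cos(5*x + 20))/(6); substituting x = -4 gives -125/6.

-125/6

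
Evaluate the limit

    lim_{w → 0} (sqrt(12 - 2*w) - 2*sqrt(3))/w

-√(3)/6

A 0/0 form; rationalise with √(12 - 2w) + √12. This collapses the numerator to -2w, leaving -2/(√(12 - 2w) + √12) → -2/(2√12) = -√(3)/6.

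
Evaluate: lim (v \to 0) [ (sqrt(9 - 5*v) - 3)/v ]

-5/6

Substitution gives 0/0. Multiply numerator and denominator by the conjugate √(9 - 5v) + √9.
The numerator becomes (9 - 5v) − 9 = -5v, so the expression simplifies to -5/(√(9 - 5v) + √9).
Letting v → 0 gives -5/(2√9) = -5/6.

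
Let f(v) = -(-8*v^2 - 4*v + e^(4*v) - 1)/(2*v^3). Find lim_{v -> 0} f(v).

-16/3

Direct substitution gives 0/0.
Apply L'Hôpital: lim (-16*v + 4*e^(4*v) - 4)/(-6*v^2), still 0/0.
Apply L'Hôpital: lim (16*e^(4*v) - 16)/(-12*v), still 0/0.
After 3 applications of L'Hôpital's rule the quotient is (64*e^(4*v))/(-12); substituting v = 0 gives -16/3.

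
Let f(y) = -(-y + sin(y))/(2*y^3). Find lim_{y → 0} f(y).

1/12

Direct substitution gives 0/0.
Apply L'Hôpital: lim (cos(y) - 1)/(-6*y^2), still 0/0.
Apply L'Hôpital: lim (-sin(y))/(-12*y), still 0/0.
After 3 applications of L'Hôpital's rule the quotient is (-cos(y))/(-12); substituting y = 0 gives 1/12.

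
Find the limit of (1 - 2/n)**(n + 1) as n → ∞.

The base → 1 and the exponent → ∞: a 1^∞ form.
Take logarithms: (n + 1)·ln(1 - 2/n). Since ln(1+u) ~ u for small u, this behaves like (n)·(-2/n) → -2.
So the limit is e^(-2).

e^(-2)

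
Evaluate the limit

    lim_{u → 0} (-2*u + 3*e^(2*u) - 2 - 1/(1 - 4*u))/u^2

-10

Substitution gives 0/0; apply L'Hôpital's rule 2 times.
After differentiating numerator and denominator 2 times the quotient is (12*e^(2*u) + 32/(4*u - 1)^3)/(2); at u = 0 this is -10.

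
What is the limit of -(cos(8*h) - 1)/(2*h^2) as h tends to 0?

Direct substitution gives 0/0.
Apply L'Hôpital: lim (-8*sin(8*h))/(-4*h), still 0/0.
After 2 applications of L'Hôpital's rule the quotient is (-64*cos(8*h))/(-4); substituting h = 0 gives 16.

16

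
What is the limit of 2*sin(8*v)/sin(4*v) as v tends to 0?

Substitution gives 0/0.
Divide numerator and denominator by v: sin(8v)/v → 8 and sin(4v)/v → 4, so the limit is 2·8/4 = 4.

4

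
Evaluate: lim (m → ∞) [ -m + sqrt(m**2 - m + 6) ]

This has the form ∞ − ∞. Multiply and divide by the conjugate √(m^2 - m + 6) + m.
That gives (-m + 6) / (√(m^2 - m + 6) + m).
Divide numerator and denominator by m: the limit is -1/(2·1) = -1/2.

-1/2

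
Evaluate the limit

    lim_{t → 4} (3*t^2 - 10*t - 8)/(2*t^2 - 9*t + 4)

Direct substitution gives 0/0, so factor. Both numerator and denominator have (t - 4) as a factor.
After cancelling, the expression reduces to (3*t + 2)/(2*t - 1).
Substituting t = 4 gives 2.

2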